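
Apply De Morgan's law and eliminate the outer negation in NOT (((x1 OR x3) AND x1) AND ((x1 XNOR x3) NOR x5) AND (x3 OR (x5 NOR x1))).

NOT ((x1 OR x3) AND x1) OR NOT ((x1 XNOR x3) NOR x5) OR NOT (x3 OR (x5 NOR x1))
De Morgan's: NOT(AND of terms) = OR of negations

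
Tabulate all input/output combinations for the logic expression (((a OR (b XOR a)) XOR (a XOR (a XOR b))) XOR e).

b | a | e | Output
------------------
0 | 0 | 0 | 0
0 | 0 | 1 | 1
0 | 1 | 0 | 1
0 | 1 | 1 | 0
1 | 0 | 0 | 0
1 | 0 | 1 | 1
1 | 1 | 0 | 0
1 | 1 | 1 | 1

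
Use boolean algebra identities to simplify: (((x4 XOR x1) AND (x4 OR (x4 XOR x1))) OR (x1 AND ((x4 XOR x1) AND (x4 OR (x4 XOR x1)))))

By absorption (E OR (E AND v) = E) then absorption (E AND (E OR v) = E):
= (x4 XOR x1)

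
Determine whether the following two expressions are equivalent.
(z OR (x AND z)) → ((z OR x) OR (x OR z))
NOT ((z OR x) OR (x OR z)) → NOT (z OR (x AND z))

Yes, Contrapositive is always equivalent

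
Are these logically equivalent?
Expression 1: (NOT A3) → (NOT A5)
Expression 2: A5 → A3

Yes, Contrapositive is always equivalent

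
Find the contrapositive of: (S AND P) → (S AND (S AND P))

Contrapositive: NOT (S AND (S AND P)) → NOT (S AND P)
Note: A statement and its contrapositive are logically equivalent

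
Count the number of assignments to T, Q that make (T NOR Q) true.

Satisfying assignments: (0,0)
Count: 1 out of 4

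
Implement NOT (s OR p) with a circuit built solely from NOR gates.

(((s NOR p) NOR (s NOR p)) NOR ((s NOR p) NOR (s NOR p)))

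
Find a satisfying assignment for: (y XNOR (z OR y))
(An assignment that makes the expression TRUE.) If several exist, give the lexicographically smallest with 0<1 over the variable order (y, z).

y=0, z=0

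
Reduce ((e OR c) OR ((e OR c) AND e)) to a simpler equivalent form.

By absorption (E OR (E AND v) = E):
= (e OR c)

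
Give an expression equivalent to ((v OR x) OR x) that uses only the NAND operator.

((((v NAND v) NAND (x NAND x)) NAND ((v NAND v) NAND (x NAND x))) NAND (x NAND x))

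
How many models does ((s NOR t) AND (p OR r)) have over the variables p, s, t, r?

Satisfying assignments: (0,0,0,1), (1,0,0,0), (1,0,0,1)
Count: 3 out of 16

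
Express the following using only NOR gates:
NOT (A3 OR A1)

(((A3 NOR A1) NOR (A3 NOR A1)) NOR ((A3 NOR A1) NOR (A3 NOR A1)))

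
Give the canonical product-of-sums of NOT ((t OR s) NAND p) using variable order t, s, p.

ΠM(0, 1, 2, 4, 6) = (t OR s OR p) AND (t OR s OR NOT p) AND (t OR NOT s OR p) AND (NOT t OR s OR p) AND (NOT t OR NOT s OR p)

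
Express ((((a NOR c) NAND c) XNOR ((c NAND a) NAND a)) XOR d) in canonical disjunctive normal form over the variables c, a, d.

(NOT c AND NOT a AND NOT d) OR (NOT c AND a AND d) OR (c AND NOT a AND NOT d) OR (c AND a AND NOT d)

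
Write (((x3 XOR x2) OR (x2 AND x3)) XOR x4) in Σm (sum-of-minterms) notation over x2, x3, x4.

Σm(1, 2, 4, 6) = (NOT x2 AND NOT x3 AND x4) OR (NOT x2 AND x3 AND NOT x4) OR (x2 AND NOT x3 AND NOT x4) OR (x2 AND x3 AND NOT x4)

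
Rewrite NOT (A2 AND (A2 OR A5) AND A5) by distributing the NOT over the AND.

NOT A2 OR NOT (A2 OR A5) OR NOT A5
De Morgan's: NOT(AND of terms) = OR of negations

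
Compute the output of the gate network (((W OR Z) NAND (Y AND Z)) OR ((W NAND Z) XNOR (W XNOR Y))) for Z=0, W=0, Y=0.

Substituting: (((0 OR 0) NAND (0 AND 0)) OR ((0 NAND 0) XNOR (0 XNOR 0)))
= 1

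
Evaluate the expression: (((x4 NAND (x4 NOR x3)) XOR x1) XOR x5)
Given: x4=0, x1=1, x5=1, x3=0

Substituting: (((0 NAND (0 NOR 0)) XOR 1) XOR 1)
= 1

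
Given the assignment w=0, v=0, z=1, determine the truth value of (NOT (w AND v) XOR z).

Substituting: (NOT (0 AND 0) XOR 1)
= 0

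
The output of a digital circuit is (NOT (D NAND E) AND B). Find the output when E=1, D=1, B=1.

Substituting: (NOT (1 NAND 1) AND 1)
= 1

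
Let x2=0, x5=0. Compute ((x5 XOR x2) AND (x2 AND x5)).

Substituting: ((0 XOR 0) AND (0 AND 0))
= 0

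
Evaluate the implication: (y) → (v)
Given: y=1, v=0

Antecedent (y) = 1; consequent (v) = 0.
1 → 0 = 0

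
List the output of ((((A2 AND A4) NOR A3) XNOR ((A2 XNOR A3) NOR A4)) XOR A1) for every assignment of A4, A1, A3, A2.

A4 | A1 | A3 | A2 | Output
--------------------------
0 | 0 | 0 | 0 | 0
0 | 0 | 0 | 1 | 1
0 | 0 | 1 | 0 | 0
0 | 0 | 1 | 1 | 1
0 | 1 | 0 | 0 | 1
0 | 1 | 0 | 1 | 0
0 | 1 | 1 | 0 | 1
0 | 1 | 1 | 1 | 0
1 | 0 | 0 | 0 | 0
1 | 0 | 0 | 1 | 1
1 | 0 | 1 | 0 | 1
1 | 0 | 1 | 1 | 1
1 | 1 | 0 | 0 | 1
1 | 1 | 0 | 1 | 0
1 | 1 | 1 | 0 | 0
1 | 1 | 1 | 1 | 0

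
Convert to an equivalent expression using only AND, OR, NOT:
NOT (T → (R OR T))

T AND NOT (R OR T)
(Negated implication: NOT(A → B) = A AND NOT B)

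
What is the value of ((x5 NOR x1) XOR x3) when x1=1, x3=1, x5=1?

Substituting: ((1 NOR 1) XOR 1)
= 1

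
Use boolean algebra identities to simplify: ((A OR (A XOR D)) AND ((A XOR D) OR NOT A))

By distribution ((E OR v) AND (E OR NOT v) = E):
= (A XOR D)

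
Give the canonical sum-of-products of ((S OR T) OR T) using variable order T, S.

Σm(1, 2, 3) = (NOT T AND S) OR (T AND NOT S) OR (T AND S)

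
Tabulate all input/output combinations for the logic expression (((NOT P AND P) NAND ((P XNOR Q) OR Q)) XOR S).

P | Q | S | Output
------------------
0 | 0 | 0 | 1
0 | 0 | 1 | 0
0 | 1 | 0 | 1
0 | 1 | 1 | 0
1 | 0 | 0 | 1
1 | 0 | 1 | 0
1 | 1 | 0 | 1
1 | 1 | 1 | 0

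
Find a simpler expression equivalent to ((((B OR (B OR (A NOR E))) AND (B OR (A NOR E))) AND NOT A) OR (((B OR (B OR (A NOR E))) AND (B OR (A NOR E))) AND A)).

By distribution ((E AND v) OR (E AND NOT v) = E) then absorption (E AND (E OR v) = E):
= (B OR (A NOR E))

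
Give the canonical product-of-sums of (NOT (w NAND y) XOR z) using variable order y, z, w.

ΠM(0, 1, 4, 7) = (y OR z OR w) AND (y OR z OR NOT w) AND (NOT y OR z OR w) AND (NOT y OR NOT z OR NOT w)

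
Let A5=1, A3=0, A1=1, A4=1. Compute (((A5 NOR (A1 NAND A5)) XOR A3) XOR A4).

Substituting: (((1 NOR (1 NAND 1)) XOR 0) XOR 1)
= 1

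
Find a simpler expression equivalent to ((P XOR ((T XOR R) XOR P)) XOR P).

By XOR self-cancellation ((E XOR v) XOR v = E):
= ((T XOR R) XOR P)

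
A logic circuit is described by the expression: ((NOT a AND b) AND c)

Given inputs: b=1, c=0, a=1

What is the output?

Substituting: ((NOT 1 AND 1) AND 0)
= 0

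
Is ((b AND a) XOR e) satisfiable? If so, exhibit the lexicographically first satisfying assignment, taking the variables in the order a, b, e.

a=0, b=0, e=1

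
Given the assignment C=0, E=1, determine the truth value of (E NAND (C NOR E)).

Substituting: (1 NAND (0 NOR 1))
= 1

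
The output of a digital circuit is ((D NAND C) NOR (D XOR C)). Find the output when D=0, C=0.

Substituting: ((0 NAND 0) NOR (0 XOR 0))
= 0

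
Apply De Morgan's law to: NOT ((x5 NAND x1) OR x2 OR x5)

NOT (x5 NAND x1) AND NOT x2 AND NOT x5
De Morgan's: NOT(OR of terms) = AND of negations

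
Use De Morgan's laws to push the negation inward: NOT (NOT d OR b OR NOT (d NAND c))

d AND NOT b AND (d NAND c)
De Morgan's: NOT(OR of terms) = AND of negations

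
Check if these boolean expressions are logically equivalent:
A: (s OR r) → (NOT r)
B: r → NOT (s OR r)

Yes, Contrapositive is always equivalent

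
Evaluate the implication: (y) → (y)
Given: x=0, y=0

Antecedent (y) = 0; consequent (y) = 0.
0 → 0 = 1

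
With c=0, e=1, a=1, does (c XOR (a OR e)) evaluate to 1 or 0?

Substituting: (0 XOR (1 OR 1))
= 1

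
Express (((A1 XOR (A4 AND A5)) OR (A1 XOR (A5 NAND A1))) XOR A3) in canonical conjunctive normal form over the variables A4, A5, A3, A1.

(A4 OR A5 OR NOT A3 OR A1) AND (A4 OR A5 OR NOT A3 OR NOT A1) AND (A4 OR NOT A5 OR NOT A3 OR A1) AND (A4 OR NOT A5 OR NOT A3 OR NOT A1) AND (NOT A4 OR A5 OR NOT A3 OR A1) AND (NOT A4 OR A5 OR NOT A3 OR NOT A1) AND (NOT A4 OR NOT A5 OR NOT A3 OR A1) AND (NOT A4 OR NOT A5 OR NOT A3 OR NOT A1)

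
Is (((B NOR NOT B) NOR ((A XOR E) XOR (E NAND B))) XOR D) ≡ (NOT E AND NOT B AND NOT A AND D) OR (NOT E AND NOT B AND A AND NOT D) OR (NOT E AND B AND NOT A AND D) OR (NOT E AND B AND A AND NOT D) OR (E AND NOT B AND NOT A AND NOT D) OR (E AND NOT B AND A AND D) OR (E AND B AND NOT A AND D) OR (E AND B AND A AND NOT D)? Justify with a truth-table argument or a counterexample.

Yes, they are equivalent — the two output columns agree on all 16 assignments:
E | B | A | D | Expression 1 | Expression 2
-------------------------------------------
0 | 0 | 0 | 0 | 0 | 0
0 | 0 | 0 | 1 | 1 | 1
0 | 0 | 1 | 0 | 1 | 1
0 | 0 | 1 | 1 | 0 | 0
0 | 1 | 0 | 0 | 0 | 0
0 | 1 | 0 | 1 | 1 | 1
0 | 1 | 1 | 0 | 1 | 1
0 | 1 | 1 | 1 | 0 | 0
1 | 0 | 0 | 0 | 1 | 1
1 | 0 | 0 | 1 | 0 | 0
1 | 0 | 1 | 0 | 0 | 0
1 | 0 | 1 | 1 | 1 | 1
1 | 1 | 0 | 0 | 0 | 0
1 | 1 | 0 | 1 | 1 | 1
1 | 1 | 1 | 0 | 1 | 1
1 | 1 | 1 | 1 | 0 | 0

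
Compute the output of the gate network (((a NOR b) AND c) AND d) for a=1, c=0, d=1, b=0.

Substituting: (((1 NOR 0) AND 0) AND 1)
= 0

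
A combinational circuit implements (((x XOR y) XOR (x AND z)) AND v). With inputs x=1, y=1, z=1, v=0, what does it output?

Substituting: (((1 XOR 1) XOR (1 AND 1)) AND 0)
= 0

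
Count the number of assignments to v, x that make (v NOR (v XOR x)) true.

Satisfying assignments: (0,0)
Count: 1 out of 4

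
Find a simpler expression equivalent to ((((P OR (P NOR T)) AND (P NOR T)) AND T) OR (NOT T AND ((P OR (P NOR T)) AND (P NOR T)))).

By distribution ((E AND v) OR (E AND NOT v) = E) then absorption (E AND (E OR v) = E):
= (P NOR T)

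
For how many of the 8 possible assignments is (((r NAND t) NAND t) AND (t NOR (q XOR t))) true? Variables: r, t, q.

Satisfying assignments: (0,0,0), (1,0,0)
Count: 2 out of 8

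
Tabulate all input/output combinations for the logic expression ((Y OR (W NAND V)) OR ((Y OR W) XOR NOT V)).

Y | V | W | Output
------------------
0 | 0 | 0 | 1
0 | 0 | 1 | 1
0 | 1 | 0 | 1
0 | 1 | 1 | 1
1 | 0 | 0 | 1
1 | 0 | 1 | 1
1 | 1 | 0 | 1
1 | 1 | 1 | 1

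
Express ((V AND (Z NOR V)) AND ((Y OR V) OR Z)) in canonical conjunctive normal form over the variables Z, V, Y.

(Z OR V OR Y) AND (Z OR V OR NOT Y) AND (Z OR NOT V OR Y) AND (Z OR NOT V OR NOT Y) AND (NOT Z OR V OR Y) AND (NOT Z OR V OR NOT Y) AND (NOT Z OR NOT V OR Y) AND (NOT Z OR NOT V OR NOT Y)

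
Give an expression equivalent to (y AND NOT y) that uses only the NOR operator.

((y NOR y) NOR ((y NOR y) NOR (y NOR y)))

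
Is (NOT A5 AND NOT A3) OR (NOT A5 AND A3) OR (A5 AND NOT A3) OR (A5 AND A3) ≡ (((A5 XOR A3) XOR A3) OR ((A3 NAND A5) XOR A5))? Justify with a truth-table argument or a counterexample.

Yes, they are equivalent — the two output columns agree on all 4 assignments:
A5 | A3 | Expression 1 | Expression 2
-------------------------------------
0 | 0 | 1 | 1
0 | 1 | 1 | 1
1 | 0 | 1 | 1
1 | 1 | 1 | 1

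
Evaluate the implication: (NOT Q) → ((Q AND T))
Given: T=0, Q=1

Antecedent (NOT Q) = 0; consequent ((Q AND T)) = 0.
0 → 0 = 1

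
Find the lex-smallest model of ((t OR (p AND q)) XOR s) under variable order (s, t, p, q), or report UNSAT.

s=0, t=0, p=1, q=1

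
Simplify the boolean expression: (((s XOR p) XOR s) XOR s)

By XOR self-cancellation ((E XOR v) XOR v = E):
= (s XOR p)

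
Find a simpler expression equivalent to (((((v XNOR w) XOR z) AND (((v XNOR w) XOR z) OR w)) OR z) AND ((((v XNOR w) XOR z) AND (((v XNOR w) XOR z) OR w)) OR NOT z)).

By distribution ((E OR v) AND (E OR NOT v) = E) then absorption (E AND (E OR v) = E):
= ((v XNOR w) XOR z)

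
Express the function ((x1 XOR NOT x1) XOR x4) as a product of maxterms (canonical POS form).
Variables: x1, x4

ΠM(1, 3) = (x1 OR NOT x4) AND (NOT x1 OR NOT x4)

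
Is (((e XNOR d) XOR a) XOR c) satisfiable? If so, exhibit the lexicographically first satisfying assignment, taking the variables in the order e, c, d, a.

e=0, c=0, d=0, a=0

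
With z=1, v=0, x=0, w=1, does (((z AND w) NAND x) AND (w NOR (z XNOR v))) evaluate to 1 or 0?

Substituting: (((1 AND 1) NAND 0) AND (1 NOR (1 XNOR 0)))
= 0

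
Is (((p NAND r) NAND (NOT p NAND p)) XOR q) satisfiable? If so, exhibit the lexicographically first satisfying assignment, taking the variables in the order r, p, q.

r=0, p=0, q=1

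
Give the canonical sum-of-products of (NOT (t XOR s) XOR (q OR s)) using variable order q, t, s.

Σm(0, 1, 5, 6) = (NOT q AND NOT t AND NOT s) OR (NOT q AND NOT t AND s) OR (q AND NOT t AND s) OR (q AND t AND NOT s)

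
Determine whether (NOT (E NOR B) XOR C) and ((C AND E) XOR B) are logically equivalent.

No. Counterexample: with C=0, E=1, B=0, Expression 1 = 1 but Expression 2 = 0.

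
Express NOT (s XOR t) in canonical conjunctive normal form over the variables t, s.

(t OR NOT s) AND (NOT t OR s)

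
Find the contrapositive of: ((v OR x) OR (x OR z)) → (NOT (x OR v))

Contrapositive: (x OR v) → NOT ((v OR x) OR (x OR z))
Note: A statement and its contrapositive are logically equivalent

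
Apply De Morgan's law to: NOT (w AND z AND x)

NOT w OR NOT z OR NOT x
De Morgan's: NOT(AND of terms) = OR of negations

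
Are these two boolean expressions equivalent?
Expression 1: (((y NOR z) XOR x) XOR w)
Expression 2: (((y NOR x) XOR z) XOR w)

No. Counterexample: with x=0, y=1, z=1, w=0, Expression 1 = 0 but Expression 2 = 1.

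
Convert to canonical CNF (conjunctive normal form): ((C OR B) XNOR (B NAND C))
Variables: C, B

(C OR B) AND (NOT C OR NOT B)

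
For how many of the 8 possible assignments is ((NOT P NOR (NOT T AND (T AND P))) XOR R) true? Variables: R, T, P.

Satisfying assignments: (0,0,1), (0,1,1), (1,0,0), (1,1,0)
Count: 4 out of 8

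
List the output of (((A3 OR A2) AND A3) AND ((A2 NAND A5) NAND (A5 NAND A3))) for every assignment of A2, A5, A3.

A2 | A5 | A3 | Output
---------------------
0 | 0 | 0 | 0
0 | 0 | 1 | 0
0 | 1 | 0 | 0
0 | 1 | 1 | 1
1 | 0 | 0 | 0
1 | 0 | 1 | 0
1 | 1 | 0 | 0
1 | 1 | 1 | 1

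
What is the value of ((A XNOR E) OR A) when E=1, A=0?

Substituting: ((0 XNOR 1) OR 0)
= 0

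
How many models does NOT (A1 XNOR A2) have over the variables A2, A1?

Satisfying assignments: (0,1), (1,0)
Count: 2 out of 4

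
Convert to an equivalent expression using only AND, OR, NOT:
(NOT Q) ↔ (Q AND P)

((NOT Q) AND (Q AND P)) OR (Q AND NOT (Q AND P))
(Biconditional = both true or both false)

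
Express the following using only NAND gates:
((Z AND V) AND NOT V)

((((Z NAND V) NAND (Z NAND V)) NAND (V NAND V)) NAND (((Z NAND V) NAND (Z NAND V)) NAND (V NAND V)))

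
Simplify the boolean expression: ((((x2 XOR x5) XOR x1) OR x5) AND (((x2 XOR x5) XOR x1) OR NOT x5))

By distribution ((E OR v) AND (E OR NOT v) = E):
= ((x2 XOR x5) XOR x1)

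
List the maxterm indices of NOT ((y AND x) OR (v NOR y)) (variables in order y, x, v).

ΠM(0, 2, 6, 7) = (y OR x OR v) AND (y OR NOT x OR v) AND (NOT y OR NOT x OR v) AND (NOT y OR NOT x OR NOT v)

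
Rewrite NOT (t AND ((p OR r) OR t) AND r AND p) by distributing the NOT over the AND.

NOT t OR NOT ((p OR r) OR t) OR NOT r OR NOT p
De Morgan's: NOT(AND of terms) = OR of negations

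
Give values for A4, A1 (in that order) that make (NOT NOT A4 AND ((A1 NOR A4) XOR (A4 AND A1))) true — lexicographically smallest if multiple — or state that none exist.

A4=1, A1=1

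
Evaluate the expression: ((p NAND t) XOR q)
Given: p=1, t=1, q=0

Substituting: ((1 NAND 1) XOR 0)
= 0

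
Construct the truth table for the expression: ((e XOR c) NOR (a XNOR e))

e | a | c | Output
------------------
0 | 0 | 0 | 0
0 | 0 | 1 | 0
0 | 1 | 0 | 1
0 | 1 | 1 | 0
1 | 0 | 0 | 0
1 | 0 | 1 | 1
1 | 1 | 0 | 0
1 | 1 | 1 | 0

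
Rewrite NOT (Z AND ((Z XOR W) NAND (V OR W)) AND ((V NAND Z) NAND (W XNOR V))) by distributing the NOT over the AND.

NOT Z OR NOT ((Z XOR W) NAND (V OR W)) OR NOT ((V NAND Z) NAND (W XNOR V))
De Morgan's: NOT(AND of terms) = OR of negations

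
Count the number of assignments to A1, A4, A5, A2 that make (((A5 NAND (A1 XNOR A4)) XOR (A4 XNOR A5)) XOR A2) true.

Satisfying assignments: (0,0,0,1), (0,0,1,1), (0,1,0,0), (0,1,1,1), (1,0,0,1), (1,0,1,0), (1,1,0,0), (1,1,1,0)
Count: 8 out of 16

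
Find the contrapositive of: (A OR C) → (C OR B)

Contrapositive: NOT (C OR B) → NOT (A OR C)
Note: A statement and its contrapositive are logically equivalent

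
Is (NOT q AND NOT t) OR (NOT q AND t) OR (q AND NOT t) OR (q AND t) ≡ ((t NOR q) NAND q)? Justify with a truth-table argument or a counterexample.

Yes, they are equivalent — the two output columns agree on all 4 assignments:
q | t | Expression 1 | Expression 2
-----------------------------------
0 | 0 | 1 | 1
0 | 1 | 1 | 1
1 | 0 | 1 | 1
1 | 1 | 1 | 1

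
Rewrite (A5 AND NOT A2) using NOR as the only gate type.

((A5 NOR A5) NOR ((A2 NOR A2) NOR (A2 NOR A2)))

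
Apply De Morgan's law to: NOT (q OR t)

NOT q AND NOT t
De Morgan's: NOT(OR of terms) = AND of negations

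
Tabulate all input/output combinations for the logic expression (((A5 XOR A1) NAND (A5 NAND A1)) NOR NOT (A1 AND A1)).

A1 | A5 | Output
----------------
0 | 0 | 0
0 | 1 | 0
1 | 0 | 1
1 | 1 | 0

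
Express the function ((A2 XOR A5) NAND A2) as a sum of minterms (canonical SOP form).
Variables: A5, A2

Σm(0, 2, 3) = (NOT A5 AND NOT A2) OR (A5 AND NOT A2) OR (A5 AND A2)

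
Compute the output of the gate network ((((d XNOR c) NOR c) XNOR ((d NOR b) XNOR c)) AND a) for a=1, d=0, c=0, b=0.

Substituting: ((((0 XNOR 0) NOR 0) XNOR ((0 NOR 0) XNOR 0)) AND 1)
= 1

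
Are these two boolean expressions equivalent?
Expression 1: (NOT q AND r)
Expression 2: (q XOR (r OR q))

Yes, they are equivalent — the two output columns agree on all 4 assignments:
q | r | Expression 1 | Expression 2
-----------------------------------
0 | 0 | 0 | 0
0 | 1 | 1 | 1
1 | 0 | 0 | 0
1 | 1 | 0 | 0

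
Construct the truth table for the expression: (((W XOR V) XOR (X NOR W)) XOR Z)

V | X | Z | W | Output
----------------------
0 | 0 | 0 | 0 | 1
0 | 0 | 0 | 1 | 1
0 | 0 | 1 | 0 | 0
0 | 0 | 1 | 1 | 0
0 | 1 | 0 | 0 | 0
0 | 1 | 0 | 1 | 1
0 | 1 | 1 | 0 | 1
0 | 1 | 1 | 1 | 0
1 | 0 | 0 | 0 | 0
1 | 0 | 0 | 1 | 0
1 | 0 | 1 | 0 | 1
1 | 0 | 1 | 1 | 1
1 | 1 | 0 | 0 | 1
1 | 1 | 0 | 1 | 0
1 | 1 | 1 | 0 | 0
1 | 1 | 1 | 1 | 1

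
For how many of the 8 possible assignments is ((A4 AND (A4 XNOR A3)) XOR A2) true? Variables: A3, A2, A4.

Satisfying assignments: (0,1,0), (0,1,1), (1,0,1), (1,1,0)
Count: 4 out of 8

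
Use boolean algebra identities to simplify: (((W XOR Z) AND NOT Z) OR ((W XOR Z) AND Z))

By distribution ((E AND v) OR (E AND NOT v) = E):
= (W XOR Z)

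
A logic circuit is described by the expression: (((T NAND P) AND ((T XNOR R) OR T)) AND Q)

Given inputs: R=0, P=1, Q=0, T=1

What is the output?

Substituting: (((1 NAND 1) AND ((1 XNOR 0) OR 1)) AND 0)
= 0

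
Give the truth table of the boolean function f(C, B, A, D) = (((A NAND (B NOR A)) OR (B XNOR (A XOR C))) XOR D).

C | B | A | D | Output
----------------------
0 | 0 | 0 | 0 | 1
0 | 0 | 0 | 1 | 0
0 | 0 | 1 | 0 | 1
0 | 0 | 1 | 1 | 0
0 | 1 | 0 | 0 | 1
0 | 1 | 0 | 1 | 0
0 | 1 | 1 | 0 | 1
0 | 1 | 1 | 1 | 0
1 | 0 | 0 | 0 | 1
1 | 0 | 0 | 1 | 0
1 | 0 | 1 | 0 | 1
1 | 0 | 1 | 1 | 0
1 | 1 | 0 | 0 | 1
1 | 1 | 0 | 1 | 0
1 | 1 | 1 | 0 | 1
1 | 1 | 1 | 1 | 0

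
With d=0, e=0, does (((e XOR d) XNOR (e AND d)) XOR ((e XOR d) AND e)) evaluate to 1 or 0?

Substituting: (((0 XOR 0) XNOR (0 AND 0)) XOR ((0 XOR 0) AND 0))
= 1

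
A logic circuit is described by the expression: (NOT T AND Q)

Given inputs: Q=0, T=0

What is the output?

Substituting: (NOT 0 AND 0)
= 0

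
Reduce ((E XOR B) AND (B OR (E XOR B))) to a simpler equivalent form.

By absorption (E AND (E OR v) = E):
= (E XOR B)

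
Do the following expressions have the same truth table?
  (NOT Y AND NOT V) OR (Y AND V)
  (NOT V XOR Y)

Yes, they are equivalent — the two output columns agree on all 4 assignments:
Y | V | Expression 1 | Expression 2
-----------------------------------
0 | 0 | 1 | 1
0 | 1 | 0 | 0
1 | 0 | 0 | 0
1 | 1 | 1 | 1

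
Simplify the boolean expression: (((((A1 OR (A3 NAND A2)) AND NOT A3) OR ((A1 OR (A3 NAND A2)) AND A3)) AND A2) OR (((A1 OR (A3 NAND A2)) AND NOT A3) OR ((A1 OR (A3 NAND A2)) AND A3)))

By absorption (E OR (E AND v) = E) then distribution ((E AND v) OR (E AND NOT v) = E):
= (A1 OR (A3 NAND A2))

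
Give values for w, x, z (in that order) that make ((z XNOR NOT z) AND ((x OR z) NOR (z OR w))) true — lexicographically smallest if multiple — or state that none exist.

UNSATISFIABLE - no assignment makes this expression true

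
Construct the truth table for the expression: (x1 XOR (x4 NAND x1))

x4 | x1 | Output
----------------
0 | 0 | 1
0 | 1 | 0
1 | 0 | 1
1 | 1 | 1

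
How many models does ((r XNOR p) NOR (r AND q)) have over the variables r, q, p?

Satisfying assignments: (0,0,1), (0,1,1), (1,0,0)
Count: 3 out of 8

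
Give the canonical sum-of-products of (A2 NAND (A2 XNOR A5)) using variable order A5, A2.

Σm(0, 1, 2) = (NOT A5 AND NOT A2) OR (NOT A5 AND A2) OR (A5 AND NOT A2)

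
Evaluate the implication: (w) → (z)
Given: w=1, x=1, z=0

Antecedent (w) = 1; consequent (z) = 0.
1 → 0 = 0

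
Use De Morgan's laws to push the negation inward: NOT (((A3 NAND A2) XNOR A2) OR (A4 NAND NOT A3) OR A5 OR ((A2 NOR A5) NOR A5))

NOT ((A3 NAND A2) XNOR A2) AND NOT (A4 NAND NOT A3) AND NOT A5 AND NOT ((A2 NOR A5) NOR A5)
De Morgan's: NOT(OR of terms) = AND of negations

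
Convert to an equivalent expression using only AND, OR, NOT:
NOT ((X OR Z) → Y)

(X OR Z) AND NOT Y
(Negated implication: NOT(A → B) = A AND NOT B)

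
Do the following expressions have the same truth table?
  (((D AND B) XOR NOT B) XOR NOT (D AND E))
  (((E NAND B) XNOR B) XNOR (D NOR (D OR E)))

No. Counterexample: with B=0, E=0, D=1, Expression 1 = 0 but Expression 2 = 1.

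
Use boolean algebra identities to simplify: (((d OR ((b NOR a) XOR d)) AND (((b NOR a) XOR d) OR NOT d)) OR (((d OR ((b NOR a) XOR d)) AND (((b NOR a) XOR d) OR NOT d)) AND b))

By absorption (E OR (E AND v) = E) then distribution ((E OR v) AND (E OR NOT v) = E):
= ((b NOR a) XOR d)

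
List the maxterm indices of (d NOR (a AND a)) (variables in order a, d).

ΠM(1, 2, 3) = (a OR NOT d) AND (NOT a OR d) AND (NOT a OR NOT d)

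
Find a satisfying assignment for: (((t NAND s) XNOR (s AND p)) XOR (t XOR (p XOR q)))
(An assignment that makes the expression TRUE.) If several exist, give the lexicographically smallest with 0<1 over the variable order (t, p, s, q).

t=0, p=0, s=0, q=1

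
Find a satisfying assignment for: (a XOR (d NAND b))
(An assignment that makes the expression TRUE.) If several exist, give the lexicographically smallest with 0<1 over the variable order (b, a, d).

b=0, a=0, d=0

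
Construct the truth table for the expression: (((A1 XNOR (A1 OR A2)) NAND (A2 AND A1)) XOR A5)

A2 | A5 | A1 | Output
---------------------
0 | 0 | 0 | 1
0 | 0 | 1 | 1
0 | 1 | 0 | 0
0 | 1 | 1 | 0
1 | 0 | 0 | 1
1 | 0 | 1 | 0
1 | 1 | 0 | 0
1 | 1 | 1 | 1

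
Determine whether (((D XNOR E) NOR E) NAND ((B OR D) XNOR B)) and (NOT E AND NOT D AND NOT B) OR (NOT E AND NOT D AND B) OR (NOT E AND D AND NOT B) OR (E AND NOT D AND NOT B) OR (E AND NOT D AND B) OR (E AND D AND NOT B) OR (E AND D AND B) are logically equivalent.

Yes, they are equivalent — the two output columns agree on all 8 assignments:
E | D | B | Expression 1 | Expression 2
---------------------------------------
0 | 0 | 0 | 1 | 1
0 | 0 | 1 | 1 | 1
0 | 1 | 0 | 1 | 1
0 | 1 | 1 | 0 | 0
1 | 0 | 0 | 1 | 1
1 | 0 | 1 | 1 | 1
1 | 1 | 0 | 1 | 1
1 | 1 | 1 | 1 | 1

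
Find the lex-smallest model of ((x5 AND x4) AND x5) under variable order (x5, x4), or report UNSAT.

x5=1, x4=1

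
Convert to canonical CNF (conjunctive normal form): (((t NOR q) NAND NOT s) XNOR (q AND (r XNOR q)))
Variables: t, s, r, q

(t OR s OR r OR NOT q) AND (t OR NOT s OR r OR q) AND (t OR NOT s OR r OR NOT q) AND (t OR NOT s OR NOT r OR q) AND (NOT t OR s OR r OR q) AND (NOT t OR s OR r OR NOT q) AND (NOT t OR s OR NOT r OR q) AND (NOT t OR NOT s OR r OR q) AND (NOT t OR NOT s OR r OR NOT q) AND (NOT t OR NOT s OR NOT r OR q)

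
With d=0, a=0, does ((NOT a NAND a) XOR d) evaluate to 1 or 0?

Substituting: ((NOT 0 NAND 0) XOR 0)
= 1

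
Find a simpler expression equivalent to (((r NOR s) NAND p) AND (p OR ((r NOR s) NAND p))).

By absorption (E AND (E OR v) = E):
= ((r NOR s) NAND p)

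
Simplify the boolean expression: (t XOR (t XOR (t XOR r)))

By XOR self-cancellation ((E XOR v) XOR v = E):
= (t XOR r)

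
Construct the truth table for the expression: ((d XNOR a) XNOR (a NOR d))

d | a | Output
--------------
0 | 0 | 1
0 | 1 | 1
1 | 0 | 1
1 | 1 | 0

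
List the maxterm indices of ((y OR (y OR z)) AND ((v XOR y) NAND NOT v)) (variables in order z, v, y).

ΠM(0, 1, 2, 5) = (z OR v OR y) AND (z OR v OR NOT y) AND (z OR NOT v OR y) AND (NOT z OR v OR NOT y)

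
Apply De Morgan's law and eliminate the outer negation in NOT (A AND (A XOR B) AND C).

NOT A OR NOT (A XOR B) OR NOT C
De Morgan's: NOT(AND of terms) = OR of negations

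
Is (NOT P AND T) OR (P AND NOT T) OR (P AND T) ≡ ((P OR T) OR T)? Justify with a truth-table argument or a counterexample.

Yes, they are equivalent — the two output columns agree on all 4 assignments:
P | T | Expression 1 | Expression 2
-----------------------------------
0 | 0 | 0 | 0
0 | 1 | 1 | 1
1 | 0 | 1 | 1
1 | 1 | 1 | 1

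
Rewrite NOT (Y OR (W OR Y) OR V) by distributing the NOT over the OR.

NOT Y AND NOT (W OR Y) AND NOT V
De Morgan's: NOT(OR of terms) = AND of negations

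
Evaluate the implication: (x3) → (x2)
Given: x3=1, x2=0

Antecedent (x3) = 1; consequent (x2) = 0.
1 → 0 = 0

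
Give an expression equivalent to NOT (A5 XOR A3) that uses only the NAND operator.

(((A5 NAND (A5 NAND A3)) NAND (A3 NAND (A5 NAND A3))) NAND ((A5 NAND (A5 NAND A3)) NAND (A3 NAND (A5 NAND A3))))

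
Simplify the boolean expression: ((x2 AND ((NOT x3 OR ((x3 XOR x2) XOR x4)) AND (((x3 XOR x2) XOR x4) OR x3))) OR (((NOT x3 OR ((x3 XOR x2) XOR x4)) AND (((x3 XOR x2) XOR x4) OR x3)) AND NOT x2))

By distribution ((E AND v) OR (E AND NOT v) = E) then distribution ((E OR v) AND (E OR NOT v) = E):
= ((x3 XOR x2) XOR x4)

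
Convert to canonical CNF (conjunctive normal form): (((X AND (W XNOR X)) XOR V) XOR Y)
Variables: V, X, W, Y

(V OR X OR W OR Y) AND (V OR X OR NOT W OR Y) AND (V OR NOT X OR W OR Y) AND (V OR NOT X OR NOT W OR NOT Y) AND (NOT V OR X OR W OR NOT Y) AND (NOT V OR X OR NOT W OR NOT Y) AND (NOT V OR NOT X OR W OR NOT Y) AND (NOT V OR NOT X OR NOT W OR Y)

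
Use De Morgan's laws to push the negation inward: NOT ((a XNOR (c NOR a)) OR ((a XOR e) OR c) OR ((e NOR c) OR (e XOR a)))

NOT (a XNOR (c NOR a)) AND NOT ((a XOR e) OR c) AND NOT ((e NOR c) OR (e XOR a))
De Morgan's: NOT(OR of terms) = AND of negations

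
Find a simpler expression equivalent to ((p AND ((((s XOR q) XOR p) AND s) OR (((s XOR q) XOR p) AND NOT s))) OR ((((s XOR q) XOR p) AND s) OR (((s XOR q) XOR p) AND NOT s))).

By absorption (E OR (E AND v) = E) then distribution ((E AND v) OR (E AND NOT v) = E):
= ((s XOR q) XOR p)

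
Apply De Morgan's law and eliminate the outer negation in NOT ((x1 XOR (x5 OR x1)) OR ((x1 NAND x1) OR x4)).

NOT (x1 XOR (x5 OR x1)) AND NOT ((x1 NAND x1) OR x4)
De Morgan's: NOT(OR of terms) = AND of negations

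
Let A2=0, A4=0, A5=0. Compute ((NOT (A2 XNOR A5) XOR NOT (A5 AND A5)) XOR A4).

Substituting: ((NOT (0 XNOR 0) XOR NOT (0 AND 0)) XOR 0)
= 1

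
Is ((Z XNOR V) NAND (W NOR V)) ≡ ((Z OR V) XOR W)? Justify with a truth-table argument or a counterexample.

No. Counterexample: with W=1, Z=0, V=1, Expression 1 = 1 but Expression 2 = 0.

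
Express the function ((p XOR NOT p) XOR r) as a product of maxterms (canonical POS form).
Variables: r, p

ΠM(2, 3) = (NOT r OR p) AND (NOT r OR NOT p)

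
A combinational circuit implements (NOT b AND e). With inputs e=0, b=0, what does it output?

Substituting: (NOT 0 AND 0)
= 0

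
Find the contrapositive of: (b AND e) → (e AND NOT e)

Contrapositive: NOT (e AND NOT e) → NOT (b AND e)
Note: A statement and its contrapositive are logically equivalent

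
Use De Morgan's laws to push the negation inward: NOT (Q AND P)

NOT Q OR NOT P
De Morgan's: NOT(AND of terms) = OR of negations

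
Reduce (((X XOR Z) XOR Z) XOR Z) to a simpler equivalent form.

By XOR self-cancellation ((E XOR v) XOR v = E):
= (X XOR Z)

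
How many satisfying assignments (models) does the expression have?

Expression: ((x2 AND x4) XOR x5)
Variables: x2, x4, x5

Satisfying assignments: (0,0,1), (0,1,1), (1,0,1), (1,1,0)
Count: 4 out of 8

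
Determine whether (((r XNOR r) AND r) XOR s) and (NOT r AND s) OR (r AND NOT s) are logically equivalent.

Yes, they are equivalent — the two output columns agree on all 4 assignments:
r | s | Expression 1 | Expression 2
-----------------------------------
0 | 0 | 0 | 0
0 | 1 | 1 | 1
1 | 0 | 1 | 1
1 | 1 | 0 | 0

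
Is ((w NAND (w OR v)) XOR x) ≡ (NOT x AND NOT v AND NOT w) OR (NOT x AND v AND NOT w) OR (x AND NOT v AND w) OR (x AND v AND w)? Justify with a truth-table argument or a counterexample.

Yes, they are equivalent — the two output columns agree on all 8 assignments:
x | v | w | Expression 1 | Expression 2
---------------------------------------
0 | 0 | 0 | 1 | 1
0 | 0 | 1 | 0 | 0
0 | 1 | 0 | 1 | 1
0 | 1 | 1 | 0 | 0
1 | 0 | 0 | 0 | 0
1 | 0 | 1 | 1 | 1
1 | 1 | 0 | 0 | 0
1 | 1 | 1 | 1 | 1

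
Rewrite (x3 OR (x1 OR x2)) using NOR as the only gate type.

((x3 NOR ((x1 NOR x2) NOR (x1 NOR x2))) NOR (x3 NOR ((x1 NOR x2) NOR (x1 NOR x2))))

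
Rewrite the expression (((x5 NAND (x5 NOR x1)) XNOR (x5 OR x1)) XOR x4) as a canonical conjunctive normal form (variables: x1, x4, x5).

(x1 OR x4 OR x5) AND (x1 OR NOT x4 OR NOT x5) AND (NOT x1 OR NOT x4 OR x5) AND (NOT x1 OR NOT x4 OR NOT x5)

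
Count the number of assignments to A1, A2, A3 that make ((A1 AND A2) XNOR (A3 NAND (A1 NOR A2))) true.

Satisfying assignments: (0,0,1), (1,1,0), (1,1,1)
Count: 3 out of 8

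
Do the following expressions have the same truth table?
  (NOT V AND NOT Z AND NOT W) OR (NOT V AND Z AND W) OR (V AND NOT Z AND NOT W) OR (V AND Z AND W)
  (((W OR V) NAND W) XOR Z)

Yes, they are equivalent — the two output columns agree on all 8 assignments:
V | Z | W | Expression 1 | Expression 2
---------------------------------------
0 | 0 | 0 | 1 | 1
0 | 0 | 1 | 0 | 0
0 | 1 | 0 | 0 | 0
0 | 1 | 1 | 1 | 1
1 | 0 | 0 | 1 | 1
1 | 0 | 1 | 0 | 0
1 | 1 | 0 | 0 | 0
1 | 1 | 1 | 1 | 1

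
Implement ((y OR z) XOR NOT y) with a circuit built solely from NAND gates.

((((y NAND y) NAND (z NAND z)) NAND (((y NAND y) NAND (z NAND z)) NAND (y NAND y))) NAND ((y NAND y) NAND (((y NAND y) NAND (z NAND z)) NAND (y NAND y))))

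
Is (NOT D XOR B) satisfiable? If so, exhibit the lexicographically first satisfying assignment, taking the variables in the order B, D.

B=0, D=0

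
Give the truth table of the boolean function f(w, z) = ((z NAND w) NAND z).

w | z | Output
--------------
0 | 0 | 1
0 | 1 | 0
1 | 0 | 1
1 | 1 | 1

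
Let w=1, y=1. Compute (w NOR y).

Substituting: (1 NOR 1)
= 0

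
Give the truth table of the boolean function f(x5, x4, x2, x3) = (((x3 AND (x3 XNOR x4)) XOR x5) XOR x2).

x5 | x4 | x2 | x3 | Output
--------------------------
0 | 0 | 0 | 0 | 0
0 | 0 | 0 | 1 | 0
0 | 0 | 1 | 0 | 1
0 | 0 | 1 | 1 | 1
0 | 1 | 0 | 0 | 0
0 | 1 | 0 | 1 | 1
0 | 1 | 1 | 0 | 1
0 | 1 | 1 | 1 | 0
1 | 0 | 0 | 0 | 1
1 | 0 | 0 | 1 | 1
1 | 0 | 1 | 0 | 0
1 | 0 | 1 | 1 | 0
1 | 1 | 0 | 0 | 1
1 | 1 | 0 | 1 | 0
1 | 1 | 1 | 0 | 0
1 | 1 | 1 | 1 | 1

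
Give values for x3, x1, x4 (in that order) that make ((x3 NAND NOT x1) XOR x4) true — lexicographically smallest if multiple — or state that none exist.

x3=0, x1=0, x4=0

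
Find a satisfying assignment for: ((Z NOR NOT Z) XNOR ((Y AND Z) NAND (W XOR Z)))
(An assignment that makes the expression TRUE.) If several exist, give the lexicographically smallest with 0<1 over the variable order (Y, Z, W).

Y=1, Z=1, W=0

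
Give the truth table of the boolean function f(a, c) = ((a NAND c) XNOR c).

a | c | Output
--------------
0 | 0 | 0
0 | 1 | 1
1 | 0 | 0
1 | 1 | 0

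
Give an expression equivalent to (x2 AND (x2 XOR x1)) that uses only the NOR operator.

((x2 NOR x2) NOR (((((x2 NOR x1) NOR (x2 NOR x1)) NOR ((x2 NOR x1) NOR (x2 NOR x1))) NOR ((((x2 NOR x2) NOR (x1 NOR x1)) NOR ((x2 NOR x2) NOR (x1 NOR x1))) NOR (((x2 NOR x2) NOR (x1 NOR x1)) NOR ((x2 NOR x2) NOR (x1 NOR x1))))) NOR ((((x2 NOR x1) NOR (x2 NOR x1)) NOR ((x2 NOR x1) NOR (x2 NOR x1))) NOR ((((x2 NOR x2) NOR (x1 NOR x1)) NOR ((x2 NOR x2) NOR (x1 NOR x1))) NOR (((x2 NOR x2) NOR (x1 NOR x1)) NOR ((x2 NOR x2) NOR (x1 NOR x1)))))))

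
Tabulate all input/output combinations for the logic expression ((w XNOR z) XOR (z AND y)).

z | y | w | Output
------------------
0 | 0 | 0 | 1
0 | 0 | 1 | 0
0 | 1 | 0 | 1
0 | 1 | 1 | 0
1 | 0 | 0 | 0
1 | 0 | 1 | 1
1 | 1 | 0 | 1
1 | 1 | 1 | 0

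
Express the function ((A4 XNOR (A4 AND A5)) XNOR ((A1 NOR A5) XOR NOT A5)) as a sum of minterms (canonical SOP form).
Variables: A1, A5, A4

Σm(1, 4) = (NOT A1 AND NOT A5 AND A4) OR (A1 AND NOT A5 AND NOT A4)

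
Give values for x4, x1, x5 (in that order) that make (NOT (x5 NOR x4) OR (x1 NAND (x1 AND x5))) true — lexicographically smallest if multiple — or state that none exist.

x4=0, x1=0, x5=0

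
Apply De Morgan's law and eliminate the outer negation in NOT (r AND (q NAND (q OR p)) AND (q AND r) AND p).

NOT r OR NOT (q NAND (q OR p)) OR NOT (q AND r) OR NOT p
De Morgan's: NOT(AND of terms) = OR of negations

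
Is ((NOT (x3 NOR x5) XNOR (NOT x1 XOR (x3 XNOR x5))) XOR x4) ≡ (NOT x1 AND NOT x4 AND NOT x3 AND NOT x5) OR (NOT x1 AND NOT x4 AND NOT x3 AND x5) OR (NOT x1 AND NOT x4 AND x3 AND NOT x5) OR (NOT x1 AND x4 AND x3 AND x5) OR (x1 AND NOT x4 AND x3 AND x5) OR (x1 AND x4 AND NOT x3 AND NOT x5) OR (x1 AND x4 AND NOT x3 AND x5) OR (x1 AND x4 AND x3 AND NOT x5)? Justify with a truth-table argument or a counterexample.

Yes, they are equivalent — the two output columns agree on all 16 assignments:
x1 | x4 | x3 | x5 | Expression 1 | Expression 2
-----------------------------------------------
0 | 0 | 0 | 0 | 1 | 1
0 | 0 | 0 | 1 | 1 | 1
0 | 0 | 1 | 0 | 1 | 1
0 | 0 | 1 | 1 | 0 | 0
0 | 1 | 0 | 0 | 0 | 0
0 | 1 | 0 | 1 | 0 | 0
0 | 1 | 1 | 0 | 0 | 0
0 | 1 | 1 | 1 | 1 | 1
1 | 0 | 0 | 0 | 0 | 0
1 | 0 | 0 | 1 | 0 | 0
1 | 0 | 1 | 0 | 0 | 0
1 | 0 | 1 | 1 | 1 | 1
1 | 1 | 0 | 0 | 1 | 1
1 | 1 | 0 | 1 | 1 | 1
1 | 1 | 1 | 0 | 1 | 1
1 | 1 | 1 | 1 | 0 | 0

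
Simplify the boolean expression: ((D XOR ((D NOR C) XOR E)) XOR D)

By XOR self-cancellation ((E XOR v) XOR v = E):
= ((D NOR C) XOR E)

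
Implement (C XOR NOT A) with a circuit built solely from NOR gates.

((((C NOR (A NOR A)) NOR (C NOR (A NOR A))) NOR ((C NOR (A NOR A)) NOR (C NOR (A NOR A)))) NOR ((((C NOR C) NOR ((A NOR A) NOR (A NOR A))) NOR ((C NOR C) NOR ((A NOR A) NOR (A NOR A)))) NOR (((C NOR C) NOR ((A NOR A) NOR (A NOR A))) NOR ((C NOR C) NOR ((A NOR A) NOR (A NOR A))))))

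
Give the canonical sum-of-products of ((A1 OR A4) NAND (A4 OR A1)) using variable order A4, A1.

Σm(0) = (NOT A4 AND NOT A1)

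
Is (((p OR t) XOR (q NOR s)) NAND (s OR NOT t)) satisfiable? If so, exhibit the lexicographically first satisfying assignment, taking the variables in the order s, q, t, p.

s=0, q=0, t=0, p=1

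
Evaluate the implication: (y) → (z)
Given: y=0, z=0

Antecedent (y) = 0; consequent (z) = 0.
0 → 0 = 1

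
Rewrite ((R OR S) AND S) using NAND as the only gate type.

((((R NAND R) NAND (S NAND S)) NAND S) NAND (((R NAND R) NAND (S NAND S)) NAND S))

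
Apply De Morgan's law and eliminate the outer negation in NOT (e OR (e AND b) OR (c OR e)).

NOT e AND NOT (e AND b) AND NOT (c OR e)
De Morgan's: NOT(OR of terms) = AND of negations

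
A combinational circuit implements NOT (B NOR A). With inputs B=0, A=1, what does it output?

Substituting: NOT (0 NOR 1)
= 1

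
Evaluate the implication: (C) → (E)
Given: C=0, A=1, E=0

Antecedent (C) = 0; consequent (E) = 0.
0 → 0 = 1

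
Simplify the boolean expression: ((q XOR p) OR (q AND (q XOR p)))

By absorption (E OR (E AND v) = E):
= (q XOR p)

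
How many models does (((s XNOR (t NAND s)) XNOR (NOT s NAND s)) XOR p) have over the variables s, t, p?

Satisfying assignments: (0,0,1), (0,1,1), (1,0,0), (1,1,1)
Count: 4 out of 8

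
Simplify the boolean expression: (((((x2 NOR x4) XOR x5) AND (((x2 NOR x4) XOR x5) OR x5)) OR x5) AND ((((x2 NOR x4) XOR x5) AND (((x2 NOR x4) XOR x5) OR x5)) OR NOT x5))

By distribution ((E OR v) AND (E OR NOT v) = E) then absorption (E AND (E OR v) = E):
= ((x2 NOR x4) XOR x5)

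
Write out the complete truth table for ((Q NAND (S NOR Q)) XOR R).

R | S | Q | Output
------------------
0 | 0 | 0 | 1
0 | 0 | 1 | 1
0 | 1 | 0 | 1
0 | 1 | 1 | 1
1 | 0 | 0 | 0
1 | 0 | 1 | 0
1 | 1 | 0 | 0
1 | 1 | 1 | 0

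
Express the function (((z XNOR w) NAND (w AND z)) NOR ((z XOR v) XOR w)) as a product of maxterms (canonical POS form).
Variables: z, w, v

ΠM(0, 1, 2, 3, 4, 5, 7) = (z OR w OR v) AND (z OR w OR NOT v) AND (z OR NOT w OR v) AND (z OR NOT w OR NOT v) AND (NOT z OR w OR v) AND (NOT z OR w OR NOT v) AND (NOT z OR NOT w OR NOT v)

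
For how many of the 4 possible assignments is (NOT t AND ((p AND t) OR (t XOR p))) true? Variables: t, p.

Satisfying assignments: (0,1)
Count: 1 out of 4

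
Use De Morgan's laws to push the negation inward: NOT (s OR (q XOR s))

NOT s AND NOT (q XOR s)
De Morgan's: NOT(OR of terms) = AND of negations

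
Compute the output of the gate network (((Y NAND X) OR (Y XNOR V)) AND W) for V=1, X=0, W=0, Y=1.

Substituting: (((1 NAND 0) OR (1 XNOR 1)) AND 0)
= 0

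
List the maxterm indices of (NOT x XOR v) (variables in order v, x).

ΠM(1, 2) = (v OR NOT x) AND (NOT v OR x)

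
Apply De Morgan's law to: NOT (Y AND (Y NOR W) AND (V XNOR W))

NOT Y OR NOT (Y NOR W) OR NOT (V XNOR W)
De Morgan's: NOT(AND of terms) = OR of negations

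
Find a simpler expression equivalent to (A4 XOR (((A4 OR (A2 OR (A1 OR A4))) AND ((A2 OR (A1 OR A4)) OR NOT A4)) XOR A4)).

By XOR self-cancellation ((E XOR v) XOR v = E) then distribution ((E OR v) AND (E OR NOT v) = E):
= (A2 OR (A1 OR A4))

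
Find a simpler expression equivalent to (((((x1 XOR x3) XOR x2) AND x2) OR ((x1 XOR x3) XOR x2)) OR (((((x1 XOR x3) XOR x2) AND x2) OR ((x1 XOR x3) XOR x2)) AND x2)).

By absorption (E OR (E AND v) = E) then absorption (E OR (E AND v) = E):
= ((x1 XOR x3) XOR x2)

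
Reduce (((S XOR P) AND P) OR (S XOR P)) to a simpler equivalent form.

By absorption (E OR (E AND v) = E):
= (S XOR P)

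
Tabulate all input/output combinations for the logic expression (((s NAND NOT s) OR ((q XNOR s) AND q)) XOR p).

q | s | p | Output
------------------
0 | 0 | 0 | 1
0 | 0 | 1 | 0
0 | 1 | 0 | 1
0 | 1 | 1 | 0
1 | 0 | 0 | 1
1 | 0 | 1 | 0
1 | 1 | 0 | 1
1 | 1 | 1 | 0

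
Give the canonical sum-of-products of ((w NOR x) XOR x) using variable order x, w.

Σm(0, 2, 3) = (NOT x AND NOT w) OR (x AND NOT w) OR (x AND w)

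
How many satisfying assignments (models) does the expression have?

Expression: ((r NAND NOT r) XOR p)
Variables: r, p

Satisfying assignments: (0,0), (1,0)
Count: 2 out of 4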